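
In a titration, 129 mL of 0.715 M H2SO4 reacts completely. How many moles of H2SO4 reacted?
Moles = Molarity × Volume (L)
Moles = 0.715 M × 0.129 L = 0.09223 mol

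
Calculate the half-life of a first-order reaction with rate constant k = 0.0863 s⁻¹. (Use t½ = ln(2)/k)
8.03 s

t½ = ln(2)/k = 0.6931/0.0863 = 8.03 s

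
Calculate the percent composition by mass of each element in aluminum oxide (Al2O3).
Al: 52.92%, O: 47.08%

Molar mass of Al2O3 = 101.96 g/mol
% Al = (2 × 26.98) / 101.96 × 100% = 53.96 / 101.96 × 100% = 52.92%
% O = (3 × 16.0) / 101.96 × 100% = 48 / 101.96 × 100% = 47.08%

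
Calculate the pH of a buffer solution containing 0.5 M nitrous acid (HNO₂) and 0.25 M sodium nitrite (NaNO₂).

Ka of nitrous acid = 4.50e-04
pH = 3.05

pKa = -log(4.50e-04) = 3.35. pH = pKa + log([A⁻]/[HA]) = 3.35 + log(0.25/0.5)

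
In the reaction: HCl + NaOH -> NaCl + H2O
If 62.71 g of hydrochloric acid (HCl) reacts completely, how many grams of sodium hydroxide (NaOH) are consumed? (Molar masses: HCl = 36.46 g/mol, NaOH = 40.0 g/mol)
Moles of HCl = 62.71 g ÷ 36.46 g/mol = 1.71997 mol
Mole ratio: 1 mol NaOH / 1 mol HCl
Moles of NaOH = 1.71997 × (1/1) = 1.71997 mol
Mass of NaOH = 1.71997 mol × 40.0 g/mol = 68.8 g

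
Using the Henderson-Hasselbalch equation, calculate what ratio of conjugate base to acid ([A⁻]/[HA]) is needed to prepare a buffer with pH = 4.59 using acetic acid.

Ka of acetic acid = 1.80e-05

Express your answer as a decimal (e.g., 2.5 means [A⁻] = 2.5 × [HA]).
[A⁻]/[HA] = 0.700

pKa = −log(1.80e-05) = 4.7447. pH = pKa + log([A⁻]/[HA]). 4.59 = 4.7447 + log(ratio). log(ratio) = 4.59 − 4.7447 = -0.1547. ratio = 10^(-0.1547) = 0.700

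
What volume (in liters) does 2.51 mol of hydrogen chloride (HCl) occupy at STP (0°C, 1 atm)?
At STP, 1 mol of gas occupies 22.4 L
Volume = 2.51 mol × 22.4 L/mol = 56.22 L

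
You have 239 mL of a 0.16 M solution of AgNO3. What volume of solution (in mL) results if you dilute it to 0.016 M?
Using M₁V₁ = M₂V₂:
0.16 × 239 = 0.016 × V₂
V₂ = (0.16 × 239) / 0.016 = 2390 mL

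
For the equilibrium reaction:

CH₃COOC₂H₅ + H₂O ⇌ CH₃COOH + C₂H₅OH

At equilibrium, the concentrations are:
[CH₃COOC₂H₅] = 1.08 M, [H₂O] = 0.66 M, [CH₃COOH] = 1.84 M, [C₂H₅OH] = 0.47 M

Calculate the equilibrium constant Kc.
K_c = 1.2132

Kc = ([CH₃COOH] × [C₂H₅OH]) / ([CH₃COOC₂H₅] × [H₂O])
   = ((1.84)·(0.47)) / ((1.08)·(0.66))
   = 0.8648 / 0.7128 = 1.2132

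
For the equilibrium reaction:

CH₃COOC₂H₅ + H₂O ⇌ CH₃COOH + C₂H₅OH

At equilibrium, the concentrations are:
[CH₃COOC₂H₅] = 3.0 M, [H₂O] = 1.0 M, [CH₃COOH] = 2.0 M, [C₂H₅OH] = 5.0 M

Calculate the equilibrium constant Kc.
K_c = 3.3333

Kc = ([CH₃COOH] × [C₂H₅OH]) / ([CH₃COOC₂H₅] × [H₂O])
   = ((2.0)·(5.0)) / ((3.0)·(1.0))
   = 10 / 3 = 3.3333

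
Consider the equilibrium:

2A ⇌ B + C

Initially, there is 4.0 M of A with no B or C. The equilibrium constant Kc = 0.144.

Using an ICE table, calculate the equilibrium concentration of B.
[B] = 0.863 M

ICE: [A] = 4.0 − 2x, [B] = [C] = x.
Kc = x²/(4.0 − 2x)² = 0.144 ⇒ √Kc = x/(4.0 − 2x).
x = √0.144·4.0/(1 + 2√0.144) = 0.37947·4.0/1.7589 = 0.86296.
[B] = x = 0.863 M.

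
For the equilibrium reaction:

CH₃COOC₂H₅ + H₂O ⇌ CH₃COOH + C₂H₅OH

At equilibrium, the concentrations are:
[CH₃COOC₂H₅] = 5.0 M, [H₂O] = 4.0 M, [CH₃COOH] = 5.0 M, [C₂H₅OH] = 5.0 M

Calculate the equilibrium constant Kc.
K_c = 1.2500

Kc = ([CH₃COOH] × [C₂H₅OH]) / ([CH₃COOC₂H₅] × [H₂O])
   = ((5.0)·(5.0)) / ((5.0)·(4.0))
   = 25 / 20 = 1.2500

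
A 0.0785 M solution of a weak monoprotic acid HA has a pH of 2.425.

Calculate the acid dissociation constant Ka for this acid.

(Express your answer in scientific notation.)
K_a = 1.89e-04

[H⁺] = 10^(−pH) = 10^(−2.425) = 3.758e-03 M. For HA ⇌ H⁺ + A⁻, Ka = x²/(C − x) = (3.758e-03)²/(0.0785 − 3.758e-03) = 1.89e-04.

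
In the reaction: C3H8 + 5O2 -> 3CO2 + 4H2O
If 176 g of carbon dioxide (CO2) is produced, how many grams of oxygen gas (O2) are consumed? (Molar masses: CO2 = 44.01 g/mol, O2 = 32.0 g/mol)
Moles of CO2 = 176 g ÷ 44.01 g/mol = 3.99909 mol
Mole ratio: 5 mol O2 / 3 mol CO2
Moles of O2 = 3.99909 × (5/3) = 6.66515 mol
Mass of O2 = 6.66515 mol × 32.0 g/mol = 213.3 g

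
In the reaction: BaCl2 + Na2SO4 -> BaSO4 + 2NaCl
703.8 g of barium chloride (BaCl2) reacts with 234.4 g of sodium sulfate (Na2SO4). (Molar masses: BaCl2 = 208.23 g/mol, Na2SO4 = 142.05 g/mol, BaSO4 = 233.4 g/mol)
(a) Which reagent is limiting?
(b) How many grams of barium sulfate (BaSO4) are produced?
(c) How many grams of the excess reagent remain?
(a) Na2SO4, (b) 385.1 g, (c) 360.2 g

Moles of BaCl2 = 703.8 g ÷ 208.23 g/mol = 3.37992 mol
Moles of Na2SO4 = 234.4 g ÷ 142.05 g/mol = 1.65012 mol
Moles ÷ coefficient: BaCl2: 3.37992/1 = 3.38, Na2SO4: 1.65012/1 = 1.65
(a) Na2SO4 has the smaller value, so Na2SO4 is the limiting reagent.
(b) Moles of BaSO4 = 1.65012 mol Na2SO4 × (1/1) = 1.65012 mol; mass = 1.65012 mol × 233.4 g/mol = 385.1 g
(c) BaCl2 consumed = 1.65012 × (1/1) = 1.65012 mol; remaining = 3.37992 − 1.65012 = 1.72979 mol; mass = 1.72979 mol × 208.23 g/mol = 360.2 g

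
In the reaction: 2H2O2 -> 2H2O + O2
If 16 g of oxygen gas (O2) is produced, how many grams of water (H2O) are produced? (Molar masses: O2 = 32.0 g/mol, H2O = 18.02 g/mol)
Moles of O2 = 16 g ÷ 32.0 g/mol = 0.5 mol
Mole ratio: 2 mol H2O / 1 mol O2
Moles of H2O = 0.5 × (2/1) = 1 mol
Mass of H2O = 1 mol × 18.02 g/mol = 18.02 g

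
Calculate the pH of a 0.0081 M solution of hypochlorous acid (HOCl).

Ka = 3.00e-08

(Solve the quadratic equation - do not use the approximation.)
pH = 4.81

x² + Ka×x - Ka×C = 0. Using quadratic formula: [H⁺] = 1.5573e-05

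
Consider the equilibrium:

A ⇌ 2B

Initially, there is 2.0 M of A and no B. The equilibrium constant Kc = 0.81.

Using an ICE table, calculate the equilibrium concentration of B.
[B] = 1.086 M

ICE: [A] = 2.0 − x, [B] = 2x.
Kc = (2x)²/(2.0 − x) = 0.81 ⇒ 4x² + 0.81x − 1.62 = 0.
x = (−0.81 + √(0.81² + 4·4·1.62))/(2·4) = (−0.81 + √26.576)/8 = 0.54315.
[B] = 2x = 1.086 M.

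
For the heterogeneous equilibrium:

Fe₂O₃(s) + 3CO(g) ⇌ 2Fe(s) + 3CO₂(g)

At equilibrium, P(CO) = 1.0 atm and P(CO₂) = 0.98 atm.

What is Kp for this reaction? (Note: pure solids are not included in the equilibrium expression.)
K_p = 0.941

Solids (Fe₂O₃, Fe) are excluded.
Kp = P(CO₂)³/P(CO)³ = (0.98)³/(1.0)³ = 0.9412/1 = 0.941.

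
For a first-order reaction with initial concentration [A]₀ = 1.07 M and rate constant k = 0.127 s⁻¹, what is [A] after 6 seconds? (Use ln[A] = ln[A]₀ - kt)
0.4994 M

ln[A] = ln[A]₀ - k·t = ln(1.07) - (0.127)·(6) = 0.0677 - 0.7620 = -0.6943
[A] = e^(-0.6943) = 0.4994 M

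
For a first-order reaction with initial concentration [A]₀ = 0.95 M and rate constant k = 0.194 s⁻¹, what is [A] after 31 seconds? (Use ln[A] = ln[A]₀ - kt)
0.0023 M

ln[A] = ln[A]₀ - k·t = ln(0.95) - (0.194)·(31) = -0.0513 - 6.0140 = -6.0653
[A] = e^(-6.0653) = 0.0023 M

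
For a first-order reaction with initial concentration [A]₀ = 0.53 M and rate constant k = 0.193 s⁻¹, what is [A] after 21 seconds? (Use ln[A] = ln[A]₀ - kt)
0.0092 M

ln[A] = ln[A]₀ - k·t = ln(0.53) - (0.193)·(21) = -0.6349 - 4.0530 = -4.6879
[A] = e^(-4.6879) = 0.0092 M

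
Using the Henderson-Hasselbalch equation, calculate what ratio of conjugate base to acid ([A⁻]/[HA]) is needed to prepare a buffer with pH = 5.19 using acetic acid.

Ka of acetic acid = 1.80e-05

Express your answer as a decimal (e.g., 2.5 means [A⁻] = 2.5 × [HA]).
[A⁻]/[HA] = 2.788

pKa = −log(1.80e-05) = 4.7447. pH = pKa + log([A⁻]/[HA]). 5.19 = 4.7447 + log(ratio). log(ratio) = 5.19 − 4.7447 = 0.4453. ratio = 10^(0.4453) = 2.788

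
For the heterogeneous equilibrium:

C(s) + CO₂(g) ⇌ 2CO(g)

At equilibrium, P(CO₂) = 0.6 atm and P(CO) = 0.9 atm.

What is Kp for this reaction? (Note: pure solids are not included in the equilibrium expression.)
K_p = 1.350

Solid C is excluded.
Kp = P(CO)²/P(CO₂) = (0.9)²/0.6 = 0.81/0.6 = 1.350.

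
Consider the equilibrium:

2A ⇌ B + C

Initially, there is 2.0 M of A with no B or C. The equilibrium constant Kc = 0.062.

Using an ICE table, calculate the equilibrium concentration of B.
[B] = 0.332 M

ICE: [A] = 2.0 − 2x, [B] = [C] = x.
Kc = x²/(2.0 − 2x)² = 0.062 ⇒ √Kc = x/(2.0 − 2x).
x = √0.062·2.0/(1 + 2√0.062) = 0.249·2.0/1.498 = 0.33244.
[B] = x = 0.332 M.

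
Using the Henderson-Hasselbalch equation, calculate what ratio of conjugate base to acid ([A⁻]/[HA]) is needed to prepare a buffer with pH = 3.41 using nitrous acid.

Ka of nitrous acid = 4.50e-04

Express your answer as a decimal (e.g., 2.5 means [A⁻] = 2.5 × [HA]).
[A⁻]/[HA] = 1.157

pKa = −log(4.50e-04) = 3.3468. pH = pKa + log([A⁻]/[HA]). 3.41 = 3.3468 + log(ratio). log(ratio) = 3.41 − 3.3468 = 0.0632. ratio = 10^(0.0632) = 1.157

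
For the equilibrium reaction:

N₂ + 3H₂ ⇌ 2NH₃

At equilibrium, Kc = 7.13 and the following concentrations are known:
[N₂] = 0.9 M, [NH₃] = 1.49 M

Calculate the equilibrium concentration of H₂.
[H₂] = 0.7020 M

Kc = ([NH₃]^2) / ([N₂] × [H₂]^3) = 7.13
[H₂]^3 = (product terms)/(Kc · other reactant terms) = 2.2201 / (7.13 · 0.9) = 0.34597
[H₂] = (0.34597)^(1/3) = 0.7020 M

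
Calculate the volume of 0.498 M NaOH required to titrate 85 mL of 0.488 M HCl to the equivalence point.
V_{base} = 83.3 mL

At equivalence: moles acid = moles base.
moles HCl = 0.488 M × 0.085 L = 0.04148 mol
V_NaOH = 0.04148 mol ÷ 0.498 M = 0.08329 L = 83.3 mL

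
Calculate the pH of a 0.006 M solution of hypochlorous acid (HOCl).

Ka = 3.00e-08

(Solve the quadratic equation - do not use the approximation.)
pH = 4.87

x² + Ka×x - Ka×C = 0. Using quadratic formula: [H⁺] = 1.3401e-05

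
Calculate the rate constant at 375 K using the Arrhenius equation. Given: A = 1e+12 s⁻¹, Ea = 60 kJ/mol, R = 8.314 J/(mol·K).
4.39e+03 s⁻¹

k = A·exp(-Ea/(R·T)) = 1e+12·exp(-60000/(8.314·375)) = 1e+12·exp(-19.2446) = 1e+12·4.3869e-09 = 4.39e+03 s⁻¹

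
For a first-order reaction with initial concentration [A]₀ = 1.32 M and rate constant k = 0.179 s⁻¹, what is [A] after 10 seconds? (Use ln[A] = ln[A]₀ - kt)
0.2204 M

ln[A] = ln[A]₀ - k·t = ln(1.32) - (0.179)·(10) = 0.2776 - 1.7900 = -1.5124
[A] = e^(-1.5124) = 0.2204 M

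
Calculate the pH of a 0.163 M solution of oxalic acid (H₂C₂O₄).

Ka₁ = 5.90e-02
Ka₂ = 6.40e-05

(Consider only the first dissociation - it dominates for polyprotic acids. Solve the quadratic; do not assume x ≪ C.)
pH = 1.14

x² + Ka₁·x − Ka₁·C = 0 with Ka₁ = 5.90e-02, C = 0.163.
x = (−Ka₁ + √(Ka₁² + 4·Ka₁·C))/2 = 7.2907e-02 M, so pH = 1.14.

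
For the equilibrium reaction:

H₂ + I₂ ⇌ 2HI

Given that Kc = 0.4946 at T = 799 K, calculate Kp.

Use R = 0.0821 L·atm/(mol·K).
K_p = 0.4946

Δn = (moles gaseous products) − (moles gaseous reactants) = 0
T = 799 K; RT = 0.0821 × 799 = 65.5979
Kp = Kc·(RT)^Δn = 0.4946 × (65.5979)^0 = 0.4946 × 1 = 0.4946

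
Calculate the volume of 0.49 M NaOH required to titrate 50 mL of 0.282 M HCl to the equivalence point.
V_{base} = 28.8 mL

At equivalence: moles acid = moles base.
moles HCl = 0.282 M × 0.05 L = 0.0141 mol
V_NaOH = 0.0141 mol ÷ 0.49 M = 0.02878 L = 28.8 mL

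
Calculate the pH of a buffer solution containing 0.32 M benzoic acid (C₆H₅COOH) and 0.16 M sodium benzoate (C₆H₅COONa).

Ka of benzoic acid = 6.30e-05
pH = 3.90

pKa = -log(6.30e-05) = 4.20. pH = pKa + log([A⁻]/[HA]) = 4.20 + log(0.16/0.32)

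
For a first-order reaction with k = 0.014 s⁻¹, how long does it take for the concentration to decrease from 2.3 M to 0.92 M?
65.45 s

From ln[A] = ln[A]₀ - k·t: t = ln([A]₀/[A])/k = ln(2.3/0.92)/0.014 = ln(2.5000)/0.014 = 0.9163/0.014 = 65.45 s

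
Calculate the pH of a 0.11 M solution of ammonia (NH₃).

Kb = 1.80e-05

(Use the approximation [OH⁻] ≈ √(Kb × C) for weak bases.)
pH = 11.15

[OH⁻] = √(Kb × C) = √(1.80e-05 × 0.11) = 1.4071e-03. pOH = 2.85, pH = 14 - pOH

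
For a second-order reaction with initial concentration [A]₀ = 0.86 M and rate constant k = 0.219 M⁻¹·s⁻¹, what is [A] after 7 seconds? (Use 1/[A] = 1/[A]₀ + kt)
0.3709 M

1/[A] = 1/[A]₀ + k·t = 1/0.86 + (0.219)·(7) = 1.1628 + 1.5330 = 2.6958
[A] = 1/2.6958 = 0.3709 M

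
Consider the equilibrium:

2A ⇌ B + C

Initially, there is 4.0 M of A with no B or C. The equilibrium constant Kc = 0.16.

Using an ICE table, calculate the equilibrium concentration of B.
[B] = 0.889 M

ICE: [A] = 4.0 − 2x, [B] = [C] = x.
Kc = x²/(4.0 − 2x)² = 0.16 ⇒ √Kc = x/(4.0 − 2x).
x = √0.16·4.0/(1 + 2√0.16) = 0.4·4.0/1.8 = 0.88889.
[B] = x = 0.889 M.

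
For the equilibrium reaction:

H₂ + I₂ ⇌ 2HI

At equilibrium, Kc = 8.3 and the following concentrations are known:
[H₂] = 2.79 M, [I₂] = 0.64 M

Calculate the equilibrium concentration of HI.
[HI] = 3.8497 M

Kc = ([HI]^2) / ([H₂] × [I₂]) = 8.3
[HI]^2 = Kc · (reactant terms)/(other product terms) = 8.3 · 1.7856 / 1 = 14.82
[HI] = (14.82)^(1/2) = 3.8497 M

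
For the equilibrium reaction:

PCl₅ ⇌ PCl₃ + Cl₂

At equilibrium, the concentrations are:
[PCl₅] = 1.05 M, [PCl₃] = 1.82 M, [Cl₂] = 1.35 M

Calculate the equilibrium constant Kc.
K_c = 2.3400

Kc = ([PCl₃] × [Cl₂]) / ([PCl₅])
   = ((1.82)·(1.35)) / ((1.05))
   = 2.457 / 1.05 = 2.3400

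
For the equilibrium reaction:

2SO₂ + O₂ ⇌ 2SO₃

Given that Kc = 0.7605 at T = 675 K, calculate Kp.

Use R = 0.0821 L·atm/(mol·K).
K_p = 0.0137

Δn = (moles gaseous products) − (moles gaseous reactants) = -1
T = 675 K; RT = 0.0821 × 675 = 55.4175
Kp = Kc·(RT)^Δn = 0.7605 × (55.4175)^-1 = 0.7605 × 0.0180448 = 0.0137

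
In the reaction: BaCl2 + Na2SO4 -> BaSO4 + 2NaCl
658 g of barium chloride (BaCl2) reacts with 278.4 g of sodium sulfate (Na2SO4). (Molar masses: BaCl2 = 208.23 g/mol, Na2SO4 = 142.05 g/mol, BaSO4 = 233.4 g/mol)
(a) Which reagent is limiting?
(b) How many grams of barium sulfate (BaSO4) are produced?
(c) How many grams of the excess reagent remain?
(a) Na2SO4, (b) 457.4 g, (c) 249.9 g

Moles of BaCl2 = 658 g ÷ 208.23 g/mol = 3.15997 mol
Moles of Na2SO4 = 278.4 g ÷ 142.05 g/mol = 1.95987 mol
Moles ÷ coefficient: BaCl2: 3.15997/1 = 3.16, Na2SO4: 1.95987/1 = 1.96
(a) Na2SO4 has the smaller value, so Na2SO4 is the limiting reagent.
(b) Moles of BaSO4 = 1.95987 mol Na2SO4 × (1/1) = 1.95987 mol; mass = 1.95987 mol × 233.4 g/mol = 457.4 g
(c) BaCl2 consumed = 1.95987 × (1/1) = 1.95987 mol; remaining = 3.15997 − 1.95987 = 1.20009 mol; mass = 1.20009 mol × 208.23 g/mol = 249.9 g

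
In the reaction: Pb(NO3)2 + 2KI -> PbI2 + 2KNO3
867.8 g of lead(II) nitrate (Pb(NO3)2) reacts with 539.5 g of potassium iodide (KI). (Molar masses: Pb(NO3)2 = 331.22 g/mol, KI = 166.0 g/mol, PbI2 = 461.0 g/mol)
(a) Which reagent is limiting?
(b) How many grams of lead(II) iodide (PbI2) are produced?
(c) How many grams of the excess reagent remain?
(a) KI, (b) 749.1 g, (c) 329.6 g

Moles of Pb(NO3)2 = 867.8 g ÷ 331.22 g/mol = 2.62001 mol
Moles of KI = 539.5 g ÷ 166.0 g/mol = 3.25 mol
Moles ÷ coefficient: Pb(NO3)2: 2.62001/1 = 2.62, KI: 3.25/2 = 1.625
(a) KI has the smaller value, so KI is the limiting reagent.
(b) Moles of PbI2 = 3.25 mol KI × (1/2) = 1.625 mol; mass = 1.625 mol × 461.0 g/mol = 749.1 g
(c) Pb(NO3)2 consumed = 3.25 × (1/2) = 1.625 mol; remaining = 2.62001 − 1.625 = 0.995011 mol; mass = 0.995011 mol × 331.22 g/mol = 329.6 g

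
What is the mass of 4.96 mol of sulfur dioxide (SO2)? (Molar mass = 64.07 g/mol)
Mass = 4.96 mol × 64.07 g/mol = 317.8 g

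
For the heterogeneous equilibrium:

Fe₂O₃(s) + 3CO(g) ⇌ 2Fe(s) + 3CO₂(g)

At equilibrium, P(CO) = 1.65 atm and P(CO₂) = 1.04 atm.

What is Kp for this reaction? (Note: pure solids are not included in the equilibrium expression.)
K_p = 0.250

Solids (Fe₂O₃, Fe) are excluded.
Kp = P(CO₂)³/P(CO)³ = (1.04)³/(1.65)³ = 1.125/4.492 = 0.250.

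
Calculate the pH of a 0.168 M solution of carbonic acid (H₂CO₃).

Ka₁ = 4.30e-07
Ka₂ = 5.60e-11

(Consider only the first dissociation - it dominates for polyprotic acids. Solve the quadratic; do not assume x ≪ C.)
pH = 3.57

x² + Ka₁·x − Ka₁·C = 0 with Ka₁ = 4.30e-07, C = 0.168.
x = (−Ka₁ + √(Ka₁² + 4·Ka₁·C))/2 = 2.6856e-04 M, so pH = 3.57.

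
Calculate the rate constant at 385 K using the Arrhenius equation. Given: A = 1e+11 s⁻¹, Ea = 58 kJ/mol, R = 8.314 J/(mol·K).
1.35e+03 s⁻¹

k = A·exp(-Ea/(R·T)) = 1e+11·exp(-58000/(8.314·385)) = 1e+11·exp(-18.1200) = 1e+11·1.3508e-08 = 1.35e+03 s⁻¹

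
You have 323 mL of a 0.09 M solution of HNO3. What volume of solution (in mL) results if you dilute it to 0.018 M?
Using M₁V₁ = M₂V₂:
0.09 × 323 = 0.018 × V₂
V₂ = (0.09 × 323) / 0.018 = 1615 mL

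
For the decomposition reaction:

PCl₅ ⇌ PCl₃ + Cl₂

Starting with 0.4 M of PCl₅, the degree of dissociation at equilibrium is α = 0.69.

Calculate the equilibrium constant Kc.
K_c = 0.6143

x = α·[A]₀ = 0.69 × 0.4 = 0.276 M dissociated.
At eq: [PCl₅] = 0.4 − 0.276 = 0.124 M; [PCl₃] = [Cl₂] = x = 0.276 M.
Kc = [PCl₃][Cl₂]/[PCl₅] = (0.276)²/0.124 = 0.6143.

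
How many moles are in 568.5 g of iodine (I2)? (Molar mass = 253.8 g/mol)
Moles = 568.5 g ÷ 253.8 g/mol = 2.24 mol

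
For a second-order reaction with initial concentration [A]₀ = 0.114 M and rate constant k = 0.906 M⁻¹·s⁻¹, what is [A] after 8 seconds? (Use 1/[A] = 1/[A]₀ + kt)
0.0624 M

1/[A] = 1/[A]₀ + k·t = 1/0.114 + (0.906)·(8) = 8.7719 + 7.2480 = 16.0199
[A] = 1/16.0199 = 0.0624 M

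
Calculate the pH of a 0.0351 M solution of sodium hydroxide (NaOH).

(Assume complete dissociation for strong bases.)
pH = 12.55

[OH⁻] = 0.0351 M for strong base. pOH = -log[OH⁻] = 1.45, pH = 14 - pOH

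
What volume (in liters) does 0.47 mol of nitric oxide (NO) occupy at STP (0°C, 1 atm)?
At STP, 1 mol of gas occupies 22.4 L
Volume = 0.47 mol × 22.4 L/mol = 10.53 L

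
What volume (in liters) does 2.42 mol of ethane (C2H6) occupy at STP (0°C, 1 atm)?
At STP, 1 mol of gas occupies 22.4 L
Volume = 2.42 mol × 22.4 L/mol = 54.21 L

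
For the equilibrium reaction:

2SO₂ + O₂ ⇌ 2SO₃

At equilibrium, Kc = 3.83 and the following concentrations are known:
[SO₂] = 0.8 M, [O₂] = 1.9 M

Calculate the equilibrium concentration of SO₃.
[SO₃] = 2.1581 M

Kc = ([SO₃]^2) / ([SO₂]^2 × [O₂]) = 3.83
[SO₃]^2 = Kc · (reactant terms)/(other product terms) = 3.83 · 1.216 / 1 = 4.6573
[SO₃] = (4.6573)^(1/2) = 2.1581 M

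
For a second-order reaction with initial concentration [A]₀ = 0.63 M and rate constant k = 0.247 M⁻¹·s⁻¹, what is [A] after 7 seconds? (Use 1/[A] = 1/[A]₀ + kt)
0.3015 M

1/[A] = 1/[A]₀ + k·t = 1/0.63 + (0.247)·(7) = 1.5873 + 1.7290 = 3.3163
[A] = 1/3.3163 = 0.3015 M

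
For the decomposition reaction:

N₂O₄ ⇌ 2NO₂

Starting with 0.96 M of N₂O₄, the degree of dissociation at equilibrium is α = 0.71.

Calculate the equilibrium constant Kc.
K_c = 6.6750

x = α·[A]₀ = 0.71 × 0.96 = 0.6816 M dissociated.
At eq: [N₂O₄] = 0.96 − 0.6816 = 0.2784 M; [NO₂] = 2x = 1.363 M.
Kc = [NO₂]²/[N₂O₄] = (1.363)²/0.2784 = 6.675.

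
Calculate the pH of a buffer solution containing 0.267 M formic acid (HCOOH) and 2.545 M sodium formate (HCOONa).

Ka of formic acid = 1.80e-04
pH = 4.72

pKa = -log(1.80e-04) = 3.74. pH = pKa + log([A⁻]/[HA]) = 3.74 + log(2.545/0.267)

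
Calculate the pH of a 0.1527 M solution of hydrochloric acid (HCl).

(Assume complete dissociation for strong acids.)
pH = 0.82

[H⁺] = 0.1527 M for strong acid. pH = -log[H⁺] = -log(0.1527)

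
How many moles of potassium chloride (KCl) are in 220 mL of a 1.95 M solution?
Moles = Molarity × Volume (L)
Moles = 1.95 M × 0.22 L = 0.429 mol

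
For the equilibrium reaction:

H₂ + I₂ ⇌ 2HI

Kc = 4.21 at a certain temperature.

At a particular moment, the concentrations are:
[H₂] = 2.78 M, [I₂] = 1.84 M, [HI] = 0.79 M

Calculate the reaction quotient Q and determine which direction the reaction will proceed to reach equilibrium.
Q = 0.122, Q < K, reaction proceeds forward (toward products)

Q = ([HI]^2) / ([H₂] × [I₂])
  = ((0.79)^2) / ((2.78)·(1.84)) = 0.6241/5.1152 = 0.122
Since Q = 0.122 < Kc = 4.21, the reaction proceeds forward (toward products) to reach equilibrium.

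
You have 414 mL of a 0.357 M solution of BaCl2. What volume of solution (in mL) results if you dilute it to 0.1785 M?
Using M₁V₁ = M₂V₂:
0.357 × 414 = 0.1785 × V₂
V₂ = (0.357 × 414) / 0.1785 = 828 mL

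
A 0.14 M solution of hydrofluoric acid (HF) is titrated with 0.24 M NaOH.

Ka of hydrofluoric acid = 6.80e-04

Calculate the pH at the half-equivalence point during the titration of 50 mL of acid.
pH = pKa = 3.17

At the half-equivalence point, [HA] = [A⁻], so by Henderson–Hasselbalch pH = pKa + log(1) = pKa.
pKa = −log(6.80e-04) = 3.17.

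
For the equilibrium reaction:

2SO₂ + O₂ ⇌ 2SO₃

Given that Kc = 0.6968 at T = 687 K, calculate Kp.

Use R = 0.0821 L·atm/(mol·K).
K_p = 0.0124

Δn = (moles gaseous products) − (moles gaseous reactants) = -1
T = 687 K; RT = 0.0821 × 687 = 56.4027
Kp = Kc·(RT)^Δn = 0.6968 × (56.4027)^-1 = 0.6968 × 0.0177296 = 0.0124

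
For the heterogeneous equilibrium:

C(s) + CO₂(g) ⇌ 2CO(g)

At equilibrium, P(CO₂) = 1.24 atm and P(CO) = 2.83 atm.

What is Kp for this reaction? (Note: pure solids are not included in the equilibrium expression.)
K_p = 6.459

Solid C is excluded.
Kp = P(CO)²/P(CO₂) = (2.83)²/1.24 = 8.009/1.24 = 6.459.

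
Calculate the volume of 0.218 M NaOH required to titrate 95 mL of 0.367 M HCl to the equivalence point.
V_{base} = 159.9 mL

At equivalence: moles acid = moles base.
moles HCl = 0.367 M × 0.095 L = 0.034865 mol
V_NaOH = 0.034865 mol ÷ 0.218 M = 0.1599 L = 159.9 mL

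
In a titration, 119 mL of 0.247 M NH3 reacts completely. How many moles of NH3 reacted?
Moles = Molarity × Volume (L)
Moles = 0.247 M × 0.119 L = 0.02939 mol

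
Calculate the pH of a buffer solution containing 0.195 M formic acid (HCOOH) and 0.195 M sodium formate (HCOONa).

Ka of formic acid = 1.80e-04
pH = 3.74

pKa = -log(1.80e-04) = 3.74. pH = pKa + log([A⁻]/[HA]) = 3.74 + log(0.195/0.195)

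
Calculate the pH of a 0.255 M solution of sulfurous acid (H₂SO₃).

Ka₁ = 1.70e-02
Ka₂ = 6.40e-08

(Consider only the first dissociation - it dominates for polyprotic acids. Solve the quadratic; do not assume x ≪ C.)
pH = 1.24

x² + Ka₁·x − Ka₁·C = 0 with Ka₁ = 1.70e-02, C = 0.255.
x = (−Ka₁ + √(Ka₁² + 4·Ka₁·C))/2 = 5.7887e-02 M, so pH = 1.24.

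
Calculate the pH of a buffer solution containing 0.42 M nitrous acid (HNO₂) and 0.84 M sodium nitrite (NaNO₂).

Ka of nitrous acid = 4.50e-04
pH = 3.65

pKa = -log(4.50e-04) = 3.35. pH = pKa + log([A⁻]/[HA]) = 3.35 + log(0.84/0.42)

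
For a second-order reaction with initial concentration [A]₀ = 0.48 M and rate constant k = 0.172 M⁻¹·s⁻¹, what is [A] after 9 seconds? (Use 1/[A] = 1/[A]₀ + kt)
0.2754 M

1/[A] = 1/[A]₀ + k·t = 1/0.48 + (0.172)·(9) = 2.0833 + 1.5480 = 3.6313
[A] = 1/3.6313 = 0.2754 M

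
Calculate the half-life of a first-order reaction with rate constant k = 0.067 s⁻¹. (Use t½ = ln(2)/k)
10.35 s

t½ = ln(2)/k = 0.6931/0.067 = 10.35 s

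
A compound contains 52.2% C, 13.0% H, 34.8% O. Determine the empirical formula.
Moles of C = 52.2 g / 12.01 g/mol = 4.346 mol
Moles of H = 13.0 g / 1.008 g/mol = 12.897 mol
Moles of O = 34.8 g / 16.0 g/mol = 2.175 mol

Smallest moles = 2.175
Divide all by smallest:
C: 4.346 / 2.175 = 2.00
H: 12.897 / 2.175 = 5.93
O: 2.175 / 2.175 = 1.00

Empirical formula: C2H6O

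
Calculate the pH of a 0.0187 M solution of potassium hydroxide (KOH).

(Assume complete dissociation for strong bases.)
pH = 12.27

[OH⁻] = 0.0187 M for strong base. pOH = -log[OH⁻] = 1.73, pH = 14 - pOH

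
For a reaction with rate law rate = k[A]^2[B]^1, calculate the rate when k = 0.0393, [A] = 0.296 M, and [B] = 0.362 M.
0.001246 M/s

rate = k·[A]^2·[B]^1 = 0.0393·(0.296)^2·(0.362)^1 = 0.0393·0.087616·0.362 = 0.001246 M/s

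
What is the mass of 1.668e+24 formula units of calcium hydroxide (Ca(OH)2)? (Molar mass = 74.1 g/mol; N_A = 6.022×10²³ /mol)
Moles = 1.668e+24 ÷ 6.022×10²³ = 2.76984 mol
Mass = 2.76984 mol × 74.1 g/mol = 205.2 g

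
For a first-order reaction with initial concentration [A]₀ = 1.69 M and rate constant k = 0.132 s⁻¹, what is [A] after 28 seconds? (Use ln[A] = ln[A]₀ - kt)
0.0420 M

ln[A] = ln[A]₀ - k·t = ln(1.69) - (0.132)·(28) = 0.5247 - 3.6960 = -3.1713
[A] = e^(-3.1713) = 0.0420 M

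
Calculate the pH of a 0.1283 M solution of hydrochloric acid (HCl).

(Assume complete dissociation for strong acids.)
pH = 0.89

[H⁺] = 0.1283 M for strong acid. pH = -log[H⁺] = -log(0.1283)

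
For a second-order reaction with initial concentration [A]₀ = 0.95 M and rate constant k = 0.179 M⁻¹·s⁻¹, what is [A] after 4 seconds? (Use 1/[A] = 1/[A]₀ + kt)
0.5654 M

1/[A] = 1/[A]₀ + k·t = 1/0.95 + (0.179)·(4) = 1.0526 + 0.7160 = 1.7686
[A] = 1/1.7686 = 0.5654 M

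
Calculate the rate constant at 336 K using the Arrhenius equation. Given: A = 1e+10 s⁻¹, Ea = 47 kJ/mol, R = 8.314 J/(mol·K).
4.93e+02 s⁻¹

k = A·exp(-Ea/(R·T)) = 1e+10·exp(-47000/(8.314·336)) = 1e+10·exp(-16.8247) = 1e+10·4.9329e-08 = 4.93e+02 s⁻¹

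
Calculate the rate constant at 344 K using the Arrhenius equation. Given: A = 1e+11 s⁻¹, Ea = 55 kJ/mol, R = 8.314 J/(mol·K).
4.45e+02 s⁻¹

k = A·exp(-Ea/(R·T)) = 1e+11·exp(-55000/(8.314·344)) = 1e+11·exp(-19.2307) = 1e+11·4.4487e-09 = 4.45e+02 s⁻¹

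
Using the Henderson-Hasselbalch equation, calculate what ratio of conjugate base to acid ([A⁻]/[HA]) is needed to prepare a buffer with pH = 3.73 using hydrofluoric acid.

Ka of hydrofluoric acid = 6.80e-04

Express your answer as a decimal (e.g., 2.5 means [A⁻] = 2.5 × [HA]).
[A⁻]/[HA] = 3.652

pKa = −log(6.80e-04) = 3.1675. pH = pKa + log([A⁻]/[HA]). 3.73 = 3.1675 + log(ratio). log(ratio) = 3.73 − 3.1675 = 0.5625. ratio = 10^(0.5625) = 3.652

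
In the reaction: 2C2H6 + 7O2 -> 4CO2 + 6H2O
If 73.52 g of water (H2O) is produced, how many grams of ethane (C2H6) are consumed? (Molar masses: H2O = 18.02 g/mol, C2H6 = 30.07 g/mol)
Moles of H2O = 73.52 g ÷ 18.02 g/mol = 4.07991 mol
Mole ratio: 2 mol C2H6 / 6 mol H2O
Moles of C2H6 = 4.07991 × (2/6) = 1.35997 mol
Mass of C2H6 = 1.35997 mol × 30.07 g/mol = 40.89 g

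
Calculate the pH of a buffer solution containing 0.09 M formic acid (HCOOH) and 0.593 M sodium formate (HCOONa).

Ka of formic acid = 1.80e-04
pH = 4.56

pKa = -log(1.80e-04) = 3.74. pH = pKa + log([A⁻]/[HA]) = 3.74 + log(0.593/0.09)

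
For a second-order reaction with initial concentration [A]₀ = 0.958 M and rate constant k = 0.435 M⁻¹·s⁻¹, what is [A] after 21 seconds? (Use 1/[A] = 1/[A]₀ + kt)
0.0982 M

1/[A] = 1/[A]₀ + k·t = 1/0.958 + (0.435)·(21) = 1.0438 + 9.1350 = 10.1788
[A] = 1/10.1788 = 0.0982 M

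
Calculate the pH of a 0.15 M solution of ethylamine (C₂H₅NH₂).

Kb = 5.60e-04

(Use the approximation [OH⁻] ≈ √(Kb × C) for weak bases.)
pH = 11.96

[OH⁻] = √(Kb × C) = √(5.60e-04 × 0.15) = 9.1652e-03. pOH = 2.04, pH = 14 - pOH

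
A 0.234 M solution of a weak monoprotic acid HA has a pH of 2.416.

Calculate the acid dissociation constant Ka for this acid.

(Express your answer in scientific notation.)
K_a = 6.40e-05

[H⁺] = 10^(−pH) = 10^(−2.416) = 3.837e-03 M. For HA ⇌ H⁺ + A⁻, Ka = x²/(C − x) = (3.837e-03)²/(0.234 − 3.837e-03) = 6.40e-05.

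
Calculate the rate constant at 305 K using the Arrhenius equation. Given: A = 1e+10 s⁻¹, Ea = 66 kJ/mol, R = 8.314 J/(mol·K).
4.97e-02 s⁻¹

k = A·exp(-Ea/(R·T)) = 1e+10·exp(-66000/(8.314·305)) = 1e+10·exp(-26.0276) = 1e+10·4.9700e-12 = 4.97e-02 s⁻¹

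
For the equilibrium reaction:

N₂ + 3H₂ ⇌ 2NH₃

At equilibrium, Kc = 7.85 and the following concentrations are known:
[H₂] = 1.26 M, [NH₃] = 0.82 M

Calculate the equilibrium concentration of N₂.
[N₂] = 0.0428 M

Kc = ([NH₃]^2) / ([N₂] × [H₂]^3) = 7.85
[N₂]^1 = (product terms)/(Kc · other reactant terms) = 0.6724 / (7.85 · 2.0004) = 0.04282
[N₂] = 0.0428 M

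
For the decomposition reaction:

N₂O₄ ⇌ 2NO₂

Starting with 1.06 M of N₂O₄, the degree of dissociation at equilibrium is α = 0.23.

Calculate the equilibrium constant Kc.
K_c = 0.2913

x = α·[A]₀ = 0.23 × 1.06 = 0.2438 M dissociated.
At eq: [N₂O₄] = 1.06 − 0.2438 = 0.8162 M; [NO₂] = 2x = 0.4876 M.
Kc = [NO₂]²/[N₂O₄] = (0.4876)²/0.8162 = 0.2913.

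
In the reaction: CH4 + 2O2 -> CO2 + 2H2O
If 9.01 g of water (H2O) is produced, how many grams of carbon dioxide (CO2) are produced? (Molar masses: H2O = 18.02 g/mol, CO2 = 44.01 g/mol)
Moles of H2O = 9.01 g ÷ 18.02 g/mol = 0.5 mol
Mole ratio: 1 mol CO2 / 2 mol H2O
Moles of CO2 = 0.5 × (1/2) = 0.25 mol
Mass of CO2 = 0.25 mol × 44.01 g/mol = 11 g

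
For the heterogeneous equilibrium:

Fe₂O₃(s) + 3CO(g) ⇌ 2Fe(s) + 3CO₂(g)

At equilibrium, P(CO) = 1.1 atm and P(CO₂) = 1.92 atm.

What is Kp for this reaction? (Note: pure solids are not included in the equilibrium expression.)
K_p = 5.318

Solids (Fe₂O₃, Fe) are excluded.
Kp = P(CO₂)³/P(CO)³ = (1.92)³/(1.1)³ = 7.078/1.331 = 5.318.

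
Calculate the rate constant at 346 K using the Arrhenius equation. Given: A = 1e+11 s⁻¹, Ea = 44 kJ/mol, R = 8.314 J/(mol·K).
2.28e+04 s⁻¹

k = A·exp(-Ea/(R·T)) = 1e+11·exp(-44000/(8.314·346)) = 1e+11·exp(-15.2956) = 1e+11·2.2762e-07 = 2.28e+04 s⁻¹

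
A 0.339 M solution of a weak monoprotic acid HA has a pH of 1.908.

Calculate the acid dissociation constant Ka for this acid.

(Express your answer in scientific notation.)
K_a = 4.68e-04

[H⁺] = 10^(−pH) = 10^(−1.908) = 1.236e-02 M. For HA ⇌ H⁺ + A⁻, Ka = x²/(C − x) = (1.236e-02)²/(0.339 − 1.236e-02) = 4.68e-04.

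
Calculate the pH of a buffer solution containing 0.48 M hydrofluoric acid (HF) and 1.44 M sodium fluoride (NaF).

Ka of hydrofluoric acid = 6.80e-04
pH = 3.64

pKa = -log(6.80e-04) = 3.17. pH = pKa + log([A⁻]/[HA]) = 3.17 + log(1.44/0.48)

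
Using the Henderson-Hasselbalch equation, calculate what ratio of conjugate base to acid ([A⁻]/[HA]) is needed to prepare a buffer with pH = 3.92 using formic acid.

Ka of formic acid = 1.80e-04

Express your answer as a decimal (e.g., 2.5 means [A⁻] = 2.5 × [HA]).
[A⁻]/[HA] = 1.497

pKa = −log(1.80e-04) = 3.7447. pH = pKa + log([A⁻]/[HA]). 3.92 = 3.7447 + log(ratio). log(ratio) = 3.92 − 3.7447 = 0.1753. ratio = 10^(0.1753) = 1.497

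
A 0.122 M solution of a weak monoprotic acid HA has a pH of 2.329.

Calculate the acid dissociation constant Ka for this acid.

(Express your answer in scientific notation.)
K_a = 1.87e-04

[H⁺] = 10^(−pH) = 10^(−2.329) = 4.688e-03 M. For HA ⇌ H⁺ + A⁻, Ka = x²/(C − x) = (4.688e-03)²/(0.122 − 4.688e-03) = 1.87e-04.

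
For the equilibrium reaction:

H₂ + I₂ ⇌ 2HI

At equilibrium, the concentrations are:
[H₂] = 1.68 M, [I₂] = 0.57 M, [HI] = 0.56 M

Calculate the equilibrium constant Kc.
K_c = 0.3275

Kc = ([HI]^2) / ([H₂] × [I₂])
   = ((0.56)^2) / ((1.68)·(0.57))
   = 0.3136 / 0.9576 = 0.3275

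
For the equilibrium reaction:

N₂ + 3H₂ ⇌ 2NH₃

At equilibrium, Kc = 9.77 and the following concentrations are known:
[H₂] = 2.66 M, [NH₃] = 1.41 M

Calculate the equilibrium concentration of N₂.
[N₂] = 0.0108 M

Kc = ([NH₃]^2) / ([N₂] × [H₂]^3) = 9.77
[N₂]^1 = (product terms)/(Kc · other reactant terms) = 1.9881 / (9.77 · 18.821) = 0.010812
[N₂] = 0.0108 M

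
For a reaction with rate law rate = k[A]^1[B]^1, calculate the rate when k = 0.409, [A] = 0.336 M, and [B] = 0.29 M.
0.03985 M/s

rate = k·[A]^1·[B]^1 = 0.409·(0.336)^1·(0.29)^1 = 0.409·0.336·0.29 = 0.03985 M/s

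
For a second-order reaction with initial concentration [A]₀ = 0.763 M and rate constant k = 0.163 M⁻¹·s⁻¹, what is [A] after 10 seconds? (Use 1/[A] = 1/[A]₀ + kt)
0.3401 M

1/[A] = 1/[A]₀ + k·t = 1/0.763 + (0.163)·(10) = 1.3106 + 1.6300 = 2.9406
[A] = 1/2.9406 = 0.3401 M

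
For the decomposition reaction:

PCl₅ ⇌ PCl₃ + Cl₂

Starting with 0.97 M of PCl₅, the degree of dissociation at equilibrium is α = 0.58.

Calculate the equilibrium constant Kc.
K_c = 0.7769

x = α·[A]₀ = 0.58 × 0.97 = 0.5626 M dissociated.
At eq: [PCl₅] = 0.97 − 0.5626 = 0.4074 M; [PCl₃] = [Cl₂] = x = 0.5626 M.
Kc = [PCl₃][Cl₂]/[PCl₅] = (0.5626)²/0.4074 = 0.7769.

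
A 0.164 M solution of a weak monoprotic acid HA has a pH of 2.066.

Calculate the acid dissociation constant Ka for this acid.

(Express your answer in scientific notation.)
K_a = 4.75e-04

[H⁺] = 10^(−pH) = 10^(−2.066) = 8.590e-03 M. For HA ⇌ H⁺ + A⁻, Ka = x²/(C − x) = (8.590e-03)²/(0.164 − 8.590e-03) = 4.75e-04.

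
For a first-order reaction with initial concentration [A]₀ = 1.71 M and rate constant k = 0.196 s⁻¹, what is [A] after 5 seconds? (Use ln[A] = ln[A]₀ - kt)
0.6418 M

ln[A] = ln[A]₀ - k·t = ln(1.71) - (0.196)·(5) = 0.5365 - 0.9800 = -0.4435
[A] = e^(-0.4435) = 0.6418 M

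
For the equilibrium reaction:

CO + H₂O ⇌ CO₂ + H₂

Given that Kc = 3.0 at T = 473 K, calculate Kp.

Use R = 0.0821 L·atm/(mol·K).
K_p = 3.0000

Δn = (moles gaseous products) − (moles gaseous reactants) = 0
T = 473 K; RT = 0.0821 × 473 = 38.8333
Kp = Kc·(RT)^Δn = 3.0 × (38.8333)^0 = 3.0 × 1 = 3.0000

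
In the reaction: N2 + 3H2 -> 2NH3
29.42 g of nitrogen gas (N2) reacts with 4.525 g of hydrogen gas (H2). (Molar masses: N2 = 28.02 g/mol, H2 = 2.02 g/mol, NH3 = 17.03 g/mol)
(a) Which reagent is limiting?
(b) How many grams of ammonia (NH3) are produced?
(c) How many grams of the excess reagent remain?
(a) H2, (b) 25.43 g, (c) 8.497 g

Moles of N2 = 29.42 g ÷ 28.02 g/mol = 1.04996 mol
Moles of H2 = 4.525 g ÷ 2.02 g/mol = 2.2401 mol
Moles ÷ coefficient: N2: 1.04996/1 = 1.05, H2: 2.2401/3 = 0.7467
(a) H2 has the smaller value, so H2 is the limiting reagent.
(b) Moles of NH3 = 2.2401 mol H2 × (2/3) = 1.4934 mol; mass = 1.4934 mol × 17.03 g/mol = 25.43 g
(c) N2 consumed = 2.2401 × (1/3) = 0.7467 mol; remaining = 1.04996 − 0.7467 = 0.303265 mol; mass = 0.303265 mol × 28.02 g/mol = 8.497 g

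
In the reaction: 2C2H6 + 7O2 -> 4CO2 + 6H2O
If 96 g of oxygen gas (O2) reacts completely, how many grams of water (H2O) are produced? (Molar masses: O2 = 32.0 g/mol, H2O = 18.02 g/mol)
Moles of O2 = 96 g ÷ 32.0 g/mol = 3 mol
Mole ratio: 6 mol H2O / 7 mol O2
Moles of H2O = 3 × (6/7) = 2.57143 mol
Mass of H2O = 2.57143 mol × 18.02 g/mol = 46.34 g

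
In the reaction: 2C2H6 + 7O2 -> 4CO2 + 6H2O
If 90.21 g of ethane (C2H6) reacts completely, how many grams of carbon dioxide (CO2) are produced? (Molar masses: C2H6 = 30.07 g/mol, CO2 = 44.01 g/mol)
Moles of C2H6 = 90.21 g ÷ 30.07 g/mol = 3 mol
Mole ratio: 4 mol CO2 / 2 mol C2H6
Moles of CO2 = 3 × (4/2) = 6 mol
Mass of CO2 = 6 mol × 44.01 g/mol = 264.1 g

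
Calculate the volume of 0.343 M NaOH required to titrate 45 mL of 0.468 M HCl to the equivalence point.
V_{base} = 61.4 mL

At equivalence: moles acid = moles base.
moles HCl = 0.468 M × 0.045 L = 0.02106 mol
V_NaOH = 0.02106 mol ÷ 0.343 M = 0.0614 L = 61.4 mL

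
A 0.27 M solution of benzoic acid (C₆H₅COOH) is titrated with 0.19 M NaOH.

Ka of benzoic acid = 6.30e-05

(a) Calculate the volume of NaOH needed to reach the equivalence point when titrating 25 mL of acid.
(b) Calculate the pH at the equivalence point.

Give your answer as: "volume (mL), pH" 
V = 35.5 mL, pH = 8.62

(a) At equivalence: moles acid = moles base.
moles acid = 0.27 × 0.025 = 0.00675 mol; V_NaOH = 0.00675/0.19 = 0.03553 L = 35.5 mL.
(b) At equivalence, all acid → conjugate base A⁻ at [A⁻] = 0.00675/0.06053 = 0.1115 M.
Kb = Kw/Ka = 1.0e-14/6.30e-05 = 1.587e-10; [OH⁻] = √(Kb·[A⁻]) = 4.207e-06; pOH = 5.38; pH = 14 − pOH = 8.62.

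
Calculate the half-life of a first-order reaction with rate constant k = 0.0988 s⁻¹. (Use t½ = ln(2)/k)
7.02 s

t½ = ln(2)/k = 0.6931/0.0988 = 7.02 s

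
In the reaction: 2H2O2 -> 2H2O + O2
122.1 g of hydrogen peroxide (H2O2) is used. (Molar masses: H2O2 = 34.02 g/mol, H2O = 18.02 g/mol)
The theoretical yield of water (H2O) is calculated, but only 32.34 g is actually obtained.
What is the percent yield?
Moles of H2O2 = 122.1 g ÷ 34.02 g/mol = 3.58907 mol
Mole ratio: 2 mol H2O / 2 mol H2O2
Moles of H2O = 3.58907 × (2/2) = 3.58907 mol
Theoretical yield = 3.58907 mol × 18.02 g/mol = 64.675 g
Actual yield = 32.34 g
Percent yield = (32.34 / 64.675) × 100% = 50.0%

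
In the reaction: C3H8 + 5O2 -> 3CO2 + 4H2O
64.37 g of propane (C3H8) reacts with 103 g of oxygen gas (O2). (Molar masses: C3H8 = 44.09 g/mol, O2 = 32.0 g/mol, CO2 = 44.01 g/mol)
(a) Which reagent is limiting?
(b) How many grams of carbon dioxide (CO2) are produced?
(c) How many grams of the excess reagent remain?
(a) O2, (b) 84.99 g, (c) 35.99 g

Moles of C3H8 = 64.37 g ÷ 44.09 g/mol = 1.45997 mol
Moles of O2 = 103 g ÷ 32.0 g/mol = 3.21875 mol
Moles ÷ coefficient: C3H8: 1.45997/1 = 1.46, O2: 3.21875/5 = 0.6438
(a) O2 has the smaller value, so O2 is the limiting reagent.
(b) Moles of CO2 = 3.21875 mol O2 × (3/5) = 1.93125 mol; mass = 1.93125 mol × 44.01 g/mol = 84.99 g
(c) C3H8 consumed = 3.21875 × (1/5) = 0.64375 mol; remaining = 1.45997 − 0.64375 = 0.816218 mol; mass = 0.816218 mol × 44.09 g/mol = 35.99 g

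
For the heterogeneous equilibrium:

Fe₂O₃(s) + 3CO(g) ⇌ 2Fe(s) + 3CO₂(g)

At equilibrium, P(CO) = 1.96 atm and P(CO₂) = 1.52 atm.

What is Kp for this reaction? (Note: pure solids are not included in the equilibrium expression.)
K_p = 0.466

Solids (Fe₂O₃, Fe) are excluded.
Kp = P(CO₂)³/P(CO)³ = (1.52)³/(1.96)³ = 3.512/7.53 = 0.466.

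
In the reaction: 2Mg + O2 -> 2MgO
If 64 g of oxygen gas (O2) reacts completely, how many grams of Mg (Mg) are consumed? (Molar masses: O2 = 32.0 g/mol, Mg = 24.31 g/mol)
Moles of O2 = 64 g ÷ 32.0 g/mol = 2 mol
Mole ratio: 2 mol Mg / 1 mol O2
Moles of Mg = 2 × (2/1) = 4 mol
Mass of Mg = 4 mol × 24.31 g/mol = 97.24 g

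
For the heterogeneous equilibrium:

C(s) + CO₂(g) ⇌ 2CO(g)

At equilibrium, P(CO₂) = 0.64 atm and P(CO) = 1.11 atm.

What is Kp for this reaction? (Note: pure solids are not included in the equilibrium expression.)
K_p = 1.925

Solid C is excluded.
Kp = P(CO)²/P(CO₂) = (1.11)²/0.64 = 1.232/0.64 = 1.925.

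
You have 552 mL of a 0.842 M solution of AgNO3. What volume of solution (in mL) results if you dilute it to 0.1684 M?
Using M₁V₁ = M₂V₂:
0.842 × 552 = 0.1684 × V₂
V₂ = (0.842 × 552) / 0.1684 = 2760 mL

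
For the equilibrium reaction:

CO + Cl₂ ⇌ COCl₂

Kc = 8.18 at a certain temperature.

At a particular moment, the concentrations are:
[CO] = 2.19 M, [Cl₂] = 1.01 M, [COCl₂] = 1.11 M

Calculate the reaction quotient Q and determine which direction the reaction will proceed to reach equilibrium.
Q = 0.502, Q < K, reaction proceeds forward (toward products)

Q = ([COCl₂]) / ([CO] × [Cl₂])
  = ((1.11)) / ((2.19)·(1.01)) = 1.11/2.2119 = 0.5018
Since Q = 0.5018 < Kc = 8.18, the reaction proceeds forward (toward products) to reach equilibrium.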